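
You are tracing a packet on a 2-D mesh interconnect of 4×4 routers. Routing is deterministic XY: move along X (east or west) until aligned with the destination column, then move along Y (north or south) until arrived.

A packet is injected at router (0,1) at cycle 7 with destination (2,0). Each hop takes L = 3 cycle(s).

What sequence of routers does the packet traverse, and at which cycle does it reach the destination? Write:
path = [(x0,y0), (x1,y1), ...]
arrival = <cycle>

path = [(0,1), (1,1), (2,1), (2,0)]
arrival = 16

t=7: at (0,1)
t=10: at (1,1) after E
t=13: at (2,1) after E
t=16: at (2,0) after S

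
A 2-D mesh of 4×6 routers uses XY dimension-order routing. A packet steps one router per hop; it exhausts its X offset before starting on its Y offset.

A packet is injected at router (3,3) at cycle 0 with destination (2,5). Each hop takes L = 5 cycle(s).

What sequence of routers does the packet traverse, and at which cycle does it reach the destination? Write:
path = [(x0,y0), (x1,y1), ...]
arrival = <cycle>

  0. router=(3,3) cycle=0 (inject)
  1. router=(2,3) cycle=5 dir=W
  2. router=(2,4) cycle=10 dir=N
  3. router=(2,5) cycle=15 dir=N

path = [(3,3), (2,3), (2,4), (2,5)]
arrival = 15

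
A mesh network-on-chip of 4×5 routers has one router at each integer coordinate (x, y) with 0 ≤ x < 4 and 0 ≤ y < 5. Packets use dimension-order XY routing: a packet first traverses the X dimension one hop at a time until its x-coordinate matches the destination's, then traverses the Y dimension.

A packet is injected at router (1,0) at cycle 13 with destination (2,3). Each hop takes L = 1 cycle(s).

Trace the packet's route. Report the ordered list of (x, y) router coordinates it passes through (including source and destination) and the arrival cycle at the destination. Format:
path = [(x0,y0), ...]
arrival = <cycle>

  0. router=(1,0) cycle=13 (inject)
  1. router=(2,0) cycle=14 dir=E
  2. router=(2,1) cycle=15 dir=N
  3. router=(2,2) cycle=16 dir=N
  4. router=(2,3) cycle=17 dir=N

path = [(1,0), (2,0), (2,1), (2,2), (2,3)]
arrival = 17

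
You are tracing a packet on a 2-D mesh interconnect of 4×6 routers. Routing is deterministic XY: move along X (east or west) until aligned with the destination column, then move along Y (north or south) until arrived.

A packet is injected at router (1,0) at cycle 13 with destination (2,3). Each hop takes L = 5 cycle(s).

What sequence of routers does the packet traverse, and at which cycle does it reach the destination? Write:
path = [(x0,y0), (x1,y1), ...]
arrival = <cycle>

#0 — 1,0 | c13
#1 — 2,0 | c18 | E
#2 — 2,1 | c23 | N
#3 — 2,2 | c28 | N
#4 — 2,3 | c33 | N

path = [(1,0), (2,0), (2,1), (2,2), (2,3)]
arrival = 33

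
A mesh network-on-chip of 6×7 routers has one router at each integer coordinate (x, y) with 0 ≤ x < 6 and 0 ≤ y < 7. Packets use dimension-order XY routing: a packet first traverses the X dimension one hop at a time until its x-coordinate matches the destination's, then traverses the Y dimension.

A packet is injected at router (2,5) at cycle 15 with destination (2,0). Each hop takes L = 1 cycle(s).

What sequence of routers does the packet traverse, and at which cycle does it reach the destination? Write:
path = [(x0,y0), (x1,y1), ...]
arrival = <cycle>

src (2,5)  cyc=15
S→(2,4)  cyc=16
S→(2,3)  cyc=17
S→(2,2)  cyc=18
S→(2,1)  cyc=19
S→(2,0)  cyc=20

path = [(2,5), (2,4), (2,3), (2,2), (2,1), (2,0)]
arrival = 20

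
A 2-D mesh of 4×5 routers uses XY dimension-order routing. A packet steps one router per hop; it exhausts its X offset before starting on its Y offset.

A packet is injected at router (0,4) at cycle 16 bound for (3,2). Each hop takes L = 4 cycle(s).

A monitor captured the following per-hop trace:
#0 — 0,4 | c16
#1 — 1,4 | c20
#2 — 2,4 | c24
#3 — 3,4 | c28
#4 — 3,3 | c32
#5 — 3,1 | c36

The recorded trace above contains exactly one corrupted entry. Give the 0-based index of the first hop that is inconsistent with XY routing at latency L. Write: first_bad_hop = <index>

hop 1: step (+1,+0), +4 cyc — ok
hop 2: step (+1,+0), +4 cyc — ok
hop 3: step (+1,+0), +4 cyc — ok
hop 4: step (+0,-1), +4 cyc — ok
hop 5: step (+0,-2), +4 cyc — BAD: non-unit step

first_bad_hop = 5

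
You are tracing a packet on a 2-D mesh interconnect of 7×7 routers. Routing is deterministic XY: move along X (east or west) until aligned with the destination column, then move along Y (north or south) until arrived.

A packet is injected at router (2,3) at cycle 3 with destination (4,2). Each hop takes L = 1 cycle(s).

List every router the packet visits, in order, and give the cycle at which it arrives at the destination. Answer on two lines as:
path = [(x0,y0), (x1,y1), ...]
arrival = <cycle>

[0] x=2 y=3 t=3
[1] x=3 y=3 t=4 →E
[2] x=4 y=3 t=5 →E
[3] x=4 y=2 t=6 →S

path = [(2,3), (3,3), (4,3), (4,2)]
arrival = 6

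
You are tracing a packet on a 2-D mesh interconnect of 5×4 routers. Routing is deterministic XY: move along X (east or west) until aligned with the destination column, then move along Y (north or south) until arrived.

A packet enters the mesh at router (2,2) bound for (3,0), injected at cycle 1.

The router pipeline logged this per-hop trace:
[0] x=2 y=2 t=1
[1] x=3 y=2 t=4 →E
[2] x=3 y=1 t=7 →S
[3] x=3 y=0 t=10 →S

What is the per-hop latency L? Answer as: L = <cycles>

cyc[1] − cyc[0] = 4 − 1 = 3.
Each hop adds L, hence L = 3.

L = 3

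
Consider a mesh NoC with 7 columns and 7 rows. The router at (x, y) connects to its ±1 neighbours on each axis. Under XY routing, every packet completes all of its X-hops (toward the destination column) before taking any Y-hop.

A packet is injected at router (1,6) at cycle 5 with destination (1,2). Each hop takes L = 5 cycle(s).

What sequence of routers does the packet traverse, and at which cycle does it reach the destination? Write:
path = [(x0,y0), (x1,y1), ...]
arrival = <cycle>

  0. router=(1,6) cycle=5 (inject)
  1. router=(1,5) cycle=10 dir=S
  2. router=(1,4) cycle=15 dir=S
  3. router=(1,3) cycle=20 dir=S
  4. router=(1,2) cycle=25 dir=S

path = [(1,6), (1,5), (1,4), (1,3), (1,2)]
arrival = 25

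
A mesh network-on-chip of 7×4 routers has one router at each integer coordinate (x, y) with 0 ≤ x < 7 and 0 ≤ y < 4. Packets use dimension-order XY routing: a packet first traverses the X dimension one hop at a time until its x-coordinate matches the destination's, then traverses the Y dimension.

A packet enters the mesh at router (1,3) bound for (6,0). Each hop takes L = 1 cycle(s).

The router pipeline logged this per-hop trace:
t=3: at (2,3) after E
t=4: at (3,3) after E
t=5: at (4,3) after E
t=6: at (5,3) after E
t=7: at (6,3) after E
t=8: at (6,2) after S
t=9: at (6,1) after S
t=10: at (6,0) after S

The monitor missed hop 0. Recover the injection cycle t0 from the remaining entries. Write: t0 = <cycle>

t0 = 2

cyc[1] = 3 and cyc[k] = t0 + k·L for every k.
So t0 = 3 − 1·1 = 2.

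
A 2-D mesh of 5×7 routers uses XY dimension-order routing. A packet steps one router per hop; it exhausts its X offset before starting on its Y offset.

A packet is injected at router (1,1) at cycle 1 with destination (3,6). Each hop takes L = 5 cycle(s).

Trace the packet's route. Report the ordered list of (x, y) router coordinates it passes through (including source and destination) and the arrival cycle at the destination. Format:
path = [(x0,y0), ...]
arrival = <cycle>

hop 0: (1,1) @ cyc 1
hop 1: (2,1) @ cyc 6  [E]
hop 2: (3,1) @ cyc 11  [E]
hop 3: (3,2) @ cyc 16  [N]
hop 4: (3,3) @ cyc 21  [N]
hop 5: (3,4) @ cyc 26  [N]
hop 6: (3,5) @ cyc 31  [N]
hop 7: (3,6) @ cyc 36  [N]

path = [(1,1), (2,1), (3,1), (3,2), (3,3), (3,4), (3,5), (3,6)]
arrival = 36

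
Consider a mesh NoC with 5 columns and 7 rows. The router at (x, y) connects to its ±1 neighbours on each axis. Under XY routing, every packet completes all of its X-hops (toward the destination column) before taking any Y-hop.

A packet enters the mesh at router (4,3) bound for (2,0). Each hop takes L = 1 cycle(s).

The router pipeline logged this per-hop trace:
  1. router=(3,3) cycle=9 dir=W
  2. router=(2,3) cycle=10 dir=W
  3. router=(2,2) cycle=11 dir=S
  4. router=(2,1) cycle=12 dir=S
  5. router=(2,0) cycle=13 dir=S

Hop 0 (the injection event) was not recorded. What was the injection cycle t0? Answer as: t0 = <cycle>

At hop 1 the cycle is 9; in general cyc_k = t0 + kL.
Subtract one hop: t0 = 9 − 1 = 8.

t0 = 8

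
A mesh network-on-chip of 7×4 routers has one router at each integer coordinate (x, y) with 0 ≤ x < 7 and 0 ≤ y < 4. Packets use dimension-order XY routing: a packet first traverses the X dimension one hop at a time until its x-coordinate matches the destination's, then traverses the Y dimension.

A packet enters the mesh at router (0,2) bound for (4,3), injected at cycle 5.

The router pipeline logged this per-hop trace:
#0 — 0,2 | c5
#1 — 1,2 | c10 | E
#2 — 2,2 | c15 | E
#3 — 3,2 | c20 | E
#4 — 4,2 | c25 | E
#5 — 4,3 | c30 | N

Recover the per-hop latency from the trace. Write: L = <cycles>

L = 5

Δcyc across hop 0→1: 10 − 5 = 5.
That increment is L by definition: L = 5.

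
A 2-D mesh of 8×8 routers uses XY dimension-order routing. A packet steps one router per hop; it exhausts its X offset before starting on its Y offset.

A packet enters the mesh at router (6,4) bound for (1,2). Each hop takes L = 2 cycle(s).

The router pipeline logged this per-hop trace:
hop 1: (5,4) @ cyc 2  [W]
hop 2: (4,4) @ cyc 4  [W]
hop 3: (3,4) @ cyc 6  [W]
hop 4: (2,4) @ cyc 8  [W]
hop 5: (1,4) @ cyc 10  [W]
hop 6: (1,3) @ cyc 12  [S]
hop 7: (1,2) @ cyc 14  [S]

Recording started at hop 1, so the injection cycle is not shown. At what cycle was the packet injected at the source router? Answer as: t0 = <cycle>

The first recorded entry is hop 1 at cycle 2.
Subtract one hop: t0 = 2 − 2 = 0.

t0 = 0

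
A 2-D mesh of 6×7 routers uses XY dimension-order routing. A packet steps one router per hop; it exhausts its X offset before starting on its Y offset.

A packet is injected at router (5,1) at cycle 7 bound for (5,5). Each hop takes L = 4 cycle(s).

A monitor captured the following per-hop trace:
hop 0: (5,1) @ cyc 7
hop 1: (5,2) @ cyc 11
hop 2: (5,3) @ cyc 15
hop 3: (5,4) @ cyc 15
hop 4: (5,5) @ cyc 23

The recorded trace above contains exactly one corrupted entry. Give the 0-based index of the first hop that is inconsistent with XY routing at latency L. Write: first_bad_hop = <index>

  1: Δx=+0 Δy=+1 Δt=4 [ok]
  2: Δx=+0 Δy=+1 Δt=4 [ok]
  3: Δx=+0 Δy=+1 Δt=0 [BAD: Δcyc=0≠L]

first_bad_hop = 3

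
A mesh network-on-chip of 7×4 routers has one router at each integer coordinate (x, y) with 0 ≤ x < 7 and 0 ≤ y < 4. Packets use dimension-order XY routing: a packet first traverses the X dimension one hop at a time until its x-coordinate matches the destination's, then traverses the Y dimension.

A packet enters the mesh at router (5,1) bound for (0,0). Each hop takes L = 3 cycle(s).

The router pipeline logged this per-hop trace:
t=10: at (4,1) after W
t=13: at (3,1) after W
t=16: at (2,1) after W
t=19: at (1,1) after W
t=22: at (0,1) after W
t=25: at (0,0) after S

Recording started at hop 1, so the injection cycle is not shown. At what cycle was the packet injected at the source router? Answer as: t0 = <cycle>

At hop 1 the cycle is 10; in general cyc_k = t0 + kL.
t0 = cyc[1] − L = 10 − 3 = 7.

t0 = 7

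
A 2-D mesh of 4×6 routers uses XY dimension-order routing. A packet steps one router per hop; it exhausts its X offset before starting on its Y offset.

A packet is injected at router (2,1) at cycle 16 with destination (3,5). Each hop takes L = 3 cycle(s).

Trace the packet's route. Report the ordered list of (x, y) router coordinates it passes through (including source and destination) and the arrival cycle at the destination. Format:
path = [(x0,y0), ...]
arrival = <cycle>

path = [(2,1), (3,1), (3,2), (3,3), (3,4), (3,5)]
arrival = 31

hop 0: (2,1) @ cyc 16
hop 1: (3,1) @ cyc 19  [E]
hop 2: (3,2) @ cyc 22  [N]
hop 3: (3,3) @ cyc 25  [N]
hop 4: (3,4) @ cyc 28  [N]
hop 5: (3,5) @ cyc 31  [N]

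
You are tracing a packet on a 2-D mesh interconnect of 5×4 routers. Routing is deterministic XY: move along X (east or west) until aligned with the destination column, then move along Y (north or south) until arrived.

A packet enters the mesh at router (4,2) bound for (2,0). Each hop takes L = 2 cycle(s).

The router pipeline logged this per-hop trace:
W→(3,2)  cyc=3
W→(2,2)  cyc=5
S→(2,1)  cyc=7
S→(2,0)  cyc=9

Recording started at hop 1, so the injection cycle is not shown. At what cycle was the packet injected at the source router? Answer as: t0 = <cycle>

cyc[1] = 3 and cyc[k] = t0 + k·L for every k.
Therefore t0 = 3 − L = 1.

t0 = 1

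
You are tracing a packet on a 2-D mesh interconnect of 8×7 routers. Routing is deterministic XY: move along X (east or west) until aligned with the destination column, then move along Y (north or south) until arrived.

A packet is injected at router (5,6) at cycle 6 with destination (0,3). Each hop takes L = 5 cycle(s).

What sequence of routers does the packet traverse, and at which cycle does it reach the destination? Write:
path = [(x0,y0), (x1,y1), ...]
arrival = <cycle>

path = [(5,6), (4,6), (3,6), (2,6), (1,6), (0,6), (0,5), (0,4), (0,3)]
arrival = 46

hop 0: (5,6) @ cyc 6
hop 1: (4,6) @ cyc 11  [W]
hop 2: (3,6) @ cyc 16  [W]
hop 3: (2,6) @ cyc 21  [W]
hop 4: (1,6) @ cyc 26  [W]
hop 5: (0,6) @ cyc 31  [W]
hop 6: (0,5) @ cyc 36  [S]
hop 7: (0,4) @ cyc 41  [S]
hop 8: (0,3) @ cyc 46  [S]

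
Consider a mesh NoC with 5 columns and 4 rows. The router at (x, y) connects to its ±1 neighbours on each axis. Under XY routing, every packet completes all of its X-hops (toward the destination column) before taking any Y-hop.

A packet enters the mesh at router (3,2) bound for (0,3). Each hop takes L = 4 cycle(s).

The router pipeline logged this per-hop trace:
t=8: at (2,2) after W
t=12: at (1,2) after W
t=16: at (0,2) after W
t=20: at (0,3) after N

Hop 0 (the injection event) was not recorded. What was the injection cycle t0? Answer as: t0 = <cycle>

The first recorded entry is hop 1 at cycle 8.
t0 = cyc[1] − L = 8 − 4 = 4.

t0 = 4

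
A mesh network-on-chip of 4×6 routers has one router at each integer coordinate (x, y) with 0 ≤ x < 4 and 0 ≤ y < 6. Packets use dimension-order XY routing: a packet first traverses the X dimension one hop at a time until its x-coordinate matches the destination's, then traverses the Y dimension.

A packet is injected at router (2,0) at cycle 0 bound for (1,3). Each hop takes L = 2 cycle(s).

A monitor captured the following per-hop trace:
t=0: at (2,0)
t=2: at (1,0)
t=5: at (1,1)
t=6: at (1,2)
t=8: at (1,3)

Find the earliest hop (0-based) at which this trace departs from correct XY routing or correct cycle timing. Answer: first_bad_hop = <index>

[1] (-1,+0) / 2c ⇒ ok
[2] (+0,+1) / 3c ⇒ BAD: Δcyc=3≠L

first_bad_hop = 2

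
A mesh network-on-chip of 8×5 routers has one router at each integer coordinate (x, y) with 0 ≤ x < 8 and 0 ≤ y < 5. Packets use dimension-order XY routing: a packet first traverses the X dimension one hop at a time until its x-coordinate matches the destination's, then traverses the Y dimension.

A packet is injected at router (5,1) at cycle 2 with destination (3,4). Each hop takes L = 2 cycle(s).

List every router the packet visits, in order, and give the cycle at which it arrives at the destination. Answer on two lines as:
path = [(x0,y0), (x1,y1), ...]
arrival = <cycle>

path = [(5,1), (4,1), (3,1), (3,2), (3,3), (3,4)]
arrival = 12

t=2: at (5,1)
t=4: at (4,1) after W
t=6: at (3,1) after W
t=8: at (3,2) after N
t=10: at (3,3) after N
t=12: at (3,4) after N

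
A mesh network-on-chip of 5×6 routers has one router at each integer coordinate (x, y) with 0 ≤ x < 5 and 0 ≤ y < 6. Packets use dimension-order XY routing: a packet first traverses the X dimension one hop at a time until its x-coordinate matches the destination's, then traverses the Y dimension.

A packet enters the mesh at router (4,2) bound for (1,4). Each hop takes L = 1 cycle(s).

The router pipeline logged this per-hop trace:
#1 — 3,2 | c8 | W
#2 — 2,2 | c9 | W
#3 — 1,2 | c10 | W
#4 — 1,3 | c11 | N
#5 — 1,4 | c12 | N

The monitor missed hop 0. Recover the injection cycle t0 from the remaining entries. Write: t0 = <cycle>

At hop 1 the cycle is 8; in general cyc_k = t0 + kL.
t0 = cyc[1] − L = 8 − 1 = 7.

t0 = 7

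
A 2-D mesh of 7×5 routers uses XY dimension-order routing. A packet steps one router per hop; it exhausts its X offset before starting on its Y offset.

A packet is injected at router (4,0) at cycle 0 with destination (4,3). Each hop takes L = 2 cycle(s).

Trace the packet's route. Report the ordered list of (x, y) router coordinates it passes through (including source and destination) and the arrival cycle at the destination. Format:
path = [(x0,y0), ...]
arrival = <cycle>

path = [(4,0), (4,1), (4,2), (4,3)]
arrival = 6

t=0: at (4,0)
t=2: at (4,1) after N
t=4: at (4,2) after N
t=6: at (4,3) after N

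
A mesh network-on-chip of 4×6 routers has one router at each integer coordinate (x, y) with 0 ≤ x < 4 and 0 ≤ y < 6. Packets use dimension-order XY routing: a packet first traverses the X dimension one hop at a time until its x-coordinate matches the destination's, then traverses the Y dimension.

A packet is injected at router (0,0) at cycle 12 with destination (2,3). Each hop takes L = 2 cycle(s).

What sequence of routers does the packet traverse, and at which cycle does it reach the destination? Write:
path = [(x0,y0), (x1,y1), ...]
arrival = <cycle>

#0 — 0,0 | c12
#1 — 1,0 | c14 | E
#2 — 2,0 | c16 | E
#3 — 2,1 | c18 | N
#4 — 2,2 | c20 | N
#5 — 2,3 | c22 | N

path = [(0,0), (1,0), (2,0), (2,1), (2,2), (2,3)]
arrival = 22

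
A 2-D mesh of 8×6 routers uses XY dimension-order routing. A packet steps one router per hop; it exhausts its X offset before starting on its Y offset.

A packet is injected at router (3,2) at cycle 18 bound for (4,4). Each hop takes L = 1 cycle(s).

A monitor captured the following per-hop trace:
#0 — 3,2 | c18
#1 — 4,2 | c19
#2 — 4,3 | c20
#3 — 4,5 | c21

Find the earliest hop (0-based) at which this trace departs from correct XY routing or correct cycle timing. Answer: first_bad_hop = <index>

first_bad_hop = 3

  1: Δx=+1 Δy=+0 Δt=1 [ok]
  2: Δx=+0 Δy=+1 Δt=1 [ok]
  3: Δx=+0 Δy=+2 Δt=1 [BAD: non-unit step]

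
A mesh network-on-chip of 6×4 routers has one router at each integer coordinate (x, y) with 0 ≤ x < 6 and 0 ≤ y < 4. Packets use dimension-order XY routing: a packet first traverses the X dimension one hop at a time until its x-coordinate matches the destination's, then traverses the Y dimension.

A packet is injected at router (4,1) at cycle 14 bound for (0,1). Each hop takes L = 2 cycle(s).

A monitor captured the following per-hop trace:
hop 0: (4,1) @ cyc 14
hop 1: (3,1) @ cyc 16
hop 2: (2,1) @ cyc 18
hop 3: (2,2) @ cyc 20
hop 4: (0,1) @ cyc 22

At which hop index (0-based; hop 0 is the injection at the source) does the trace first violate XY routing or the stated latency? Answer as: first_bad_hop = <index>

[1] (-1,+0) / 2c ⇒ ok
[2] (-1,+0) / 2c ⇒ ok
[3] (+0,+1) / 2c ⇒ BAD: Y-move but x=2≠0

first_bad_hop = 3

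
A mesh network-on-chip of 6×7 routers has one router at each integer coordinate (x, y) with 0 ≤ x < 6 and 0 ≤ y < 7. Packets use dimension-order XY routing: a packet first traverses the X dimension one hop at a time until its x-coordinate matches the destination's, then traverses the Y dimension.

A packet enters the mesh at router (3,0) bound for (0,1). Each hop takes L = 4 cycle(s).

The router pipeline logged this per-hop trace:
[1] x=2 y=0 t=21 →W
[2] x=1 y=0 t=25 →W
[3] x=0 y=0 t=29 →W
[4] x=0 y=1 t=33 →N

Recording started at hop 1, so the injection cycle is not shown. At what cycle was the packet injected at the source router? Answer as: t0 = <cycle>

Hop 1 reached at cycle 21; hop k is at t0 + k·L.
t0 = cyc[1] − L = 21 − 4 = 17.

t0 = 17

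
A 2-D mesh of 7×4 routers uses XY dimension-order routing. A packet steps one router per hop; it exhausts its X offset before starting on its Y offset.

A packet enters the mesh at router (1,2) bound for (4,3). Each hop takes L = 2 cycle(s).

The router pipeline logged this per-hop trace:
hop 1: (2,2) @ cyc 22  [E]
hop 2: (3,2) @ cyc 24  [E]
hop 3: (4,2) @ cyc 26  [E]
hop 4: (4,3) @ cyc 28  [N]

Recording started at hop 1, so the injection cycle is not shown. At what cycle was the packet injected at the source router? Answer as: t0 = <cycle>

t0 = 20

Hop 1 reached at cycle 22; hop k is at t0 + k·L.
Subtract one hop: t0 = 22 − 2 = 20.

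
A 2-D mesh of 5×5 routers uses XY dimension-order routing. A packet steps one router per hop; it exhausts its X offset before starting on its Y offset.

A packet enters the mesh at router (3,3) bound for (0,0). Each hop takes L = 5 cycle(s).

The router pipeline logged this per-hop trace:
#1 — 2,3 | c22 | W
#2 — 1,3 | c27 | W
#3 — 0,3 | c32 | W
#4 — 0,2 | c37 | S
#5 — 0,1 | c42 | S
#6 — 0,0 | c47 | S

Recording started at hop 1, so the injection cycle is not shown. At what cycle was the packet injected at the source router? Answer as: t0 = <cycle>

t0 = 17

At hop 1 the cycle is 22; in general cyc_k = t0 + kL.
Subtract one hop: t0 = 22 − 5 = 17.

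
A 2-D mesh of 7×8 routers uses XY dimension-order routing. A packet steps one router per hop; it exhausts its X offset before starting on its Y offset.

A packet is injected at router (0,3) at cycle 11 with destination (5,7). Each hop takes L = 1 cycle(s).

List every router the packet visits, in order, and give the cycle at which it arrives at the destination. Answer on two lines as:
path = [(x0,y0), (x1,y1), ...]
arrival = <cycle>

t=11: at (0,3)
t=12: at (1,3) after E
t=13: at (2,3) after E
t=14: at (3,3) after E
t=15: at (4,3) after E
t=16: at (5,3) after E
t=17: at (5,4) after N
t=18: at (5,5) after N
t=19: at (5,6) after N
t=20: at (5,7) after N

path = [(0,3), (1,3), (2,3), (3,3), (4,3), (5,3), (5,4), (5,5), (5,6), (5,7)]
arrival = 20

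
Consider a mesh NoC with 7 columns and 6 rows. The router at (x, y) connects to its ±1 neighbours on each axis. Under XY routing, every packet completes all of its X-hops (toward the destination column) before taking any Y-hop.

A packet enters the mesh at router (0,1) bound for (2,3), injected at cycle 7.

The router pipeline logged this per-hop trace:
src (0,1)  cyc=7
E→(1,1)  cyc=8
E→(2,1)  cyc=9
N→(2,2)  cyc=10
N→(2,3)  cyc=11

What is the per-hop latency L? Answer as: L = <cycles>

cyc[1] − cyc[0] = 8 − 7 = 1.
Each hop adds L, hence L = 1.

L = 1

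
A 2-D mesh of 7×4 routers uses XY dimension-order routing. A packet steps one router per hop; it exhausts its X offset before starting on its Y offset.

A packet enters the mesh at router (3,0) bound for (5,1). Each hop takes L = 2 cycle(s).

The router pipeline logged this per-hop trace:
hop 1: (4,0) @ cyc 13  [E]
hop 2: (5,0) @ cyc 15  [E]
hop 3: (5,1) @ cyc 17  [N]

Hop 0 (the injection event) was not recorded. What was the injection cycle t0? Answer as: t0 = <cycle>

t0 = 11

The first recorded entry is hop 1 at cycle 13.
Therefore t0 = 13 − L = 11.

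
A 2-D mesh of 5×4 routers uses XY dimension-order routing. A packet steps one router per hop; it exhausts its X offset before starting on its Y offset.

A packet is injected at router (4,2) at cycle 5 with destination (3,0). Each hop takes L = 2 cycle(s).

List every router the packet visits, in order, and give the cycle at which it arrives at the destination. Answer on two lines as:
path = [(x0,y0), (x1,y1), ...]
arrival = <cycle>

path = [(4,2), (3,2), (3,1), (3,0)]
arrival = 11

t=5: at (4,2)
t=7: at (3,2) after W
t=9: at (3,1) after S
t=11: at (3,0) after S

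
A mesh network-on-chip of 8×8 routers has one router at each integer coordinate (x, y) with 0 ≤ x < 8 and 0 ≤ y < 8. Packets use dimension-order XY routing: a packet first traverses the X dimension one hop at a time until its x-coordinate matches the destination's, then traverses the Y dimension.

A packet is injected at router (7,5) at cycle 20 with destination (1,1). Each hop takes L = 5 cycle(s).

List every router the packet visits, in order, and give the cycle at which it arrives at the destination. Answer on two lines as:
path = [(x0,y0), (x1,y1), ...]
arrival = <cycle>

t=20: at (7,5)
t=25: at (6,5) after W
t=30: at (5,5) after W
t=35: at (4,5) after W
t=40: at (3,5) after W
t=45: at (2,5) after W
t=50: at (1,5) after W
t=55: at (1,4) after S
t=60: at (1,3) after S
t=65: at (1,2) after S
t=70: at (1,1) after S

path = [(7,5), (6,5), (5,5), (4,5), (3,5), (2,5), (1,5), (1,4), (1,3), (1,2), (1,1)]
arrival = 70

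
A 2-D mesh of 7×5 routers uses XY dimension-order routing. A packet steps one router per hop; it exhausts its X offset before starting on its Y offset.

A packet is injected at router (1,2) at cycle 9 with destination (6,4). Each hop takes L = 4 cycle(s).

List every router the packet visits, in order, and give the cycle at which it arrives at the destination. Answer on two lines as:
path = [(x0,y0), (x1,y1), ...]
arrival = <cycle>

t=9: at (1,2)
t=13: at (2,2) after E
t=17: at (3,2) after E
t=21: at (4,2) after E
t=25: at (5,2) after E
t=29: at (6,2) after E
t=33: at (6,3) after N
t=37: at (6,4) after N

path = [(1,2), (2,2), (3,2), (4,2), (5,2), (6,2), (6,3), (6,4)]
arrival = 37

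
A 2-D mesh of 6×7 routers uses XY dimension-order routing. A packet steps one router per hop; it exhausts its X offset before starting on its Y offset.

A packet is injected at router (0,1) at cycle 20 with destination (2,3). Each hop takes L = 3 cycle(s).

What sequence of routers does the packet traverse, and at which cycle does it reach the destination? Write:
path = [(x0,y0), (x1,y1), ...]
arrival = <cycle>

path = [(0,1), (1,1), (2,1), (2,2), (2,3)]
arrival = 32

t=20: at (0,1)
t=23: at (1,1) after E
t=26: at (2,1) after E
t=29: at (2,2) after N
t=32: at (2,3) after N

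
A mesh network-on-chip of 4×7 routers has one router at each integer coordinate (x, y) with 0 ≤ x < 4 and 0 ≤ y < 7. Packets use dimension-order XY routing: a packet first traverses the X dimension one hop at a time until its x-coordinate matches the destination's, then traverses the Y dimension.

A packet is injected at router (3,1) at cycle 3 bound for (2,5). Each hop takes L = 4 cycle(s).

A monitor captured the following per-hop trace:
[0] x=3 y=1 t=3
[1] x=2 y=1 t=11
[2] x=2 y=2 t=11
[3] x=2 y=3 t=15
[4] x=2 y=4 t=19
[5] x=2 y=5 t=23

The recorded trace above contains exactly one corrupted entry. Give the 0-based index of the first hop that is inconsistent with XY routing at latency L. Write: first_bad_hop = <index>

first_bad_hop = 1

  1: Δx=-1 Δy=+0 Δt=8 [BAD: Δcyc=8≠L]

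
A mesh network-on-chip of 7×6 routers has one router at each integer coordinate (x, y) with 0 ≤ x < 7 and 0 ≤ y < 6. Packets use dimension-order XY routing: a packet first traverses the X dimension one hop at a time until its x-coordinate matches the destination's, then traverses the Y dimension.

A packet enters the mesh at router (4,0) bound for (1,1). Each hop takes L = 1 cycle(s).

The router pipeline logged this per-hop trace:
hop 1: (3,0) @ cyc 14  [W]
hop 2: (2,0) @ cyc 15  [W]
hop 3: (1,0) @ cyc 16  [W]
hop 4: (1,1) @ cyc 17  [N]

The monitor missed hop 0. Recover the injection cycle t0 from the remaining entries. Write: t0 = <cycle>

t0 = 13

At hop 1 the cycle is 14; in general cyc_k = t0 + kL.
So t0 = 14 − 1·1 = 13.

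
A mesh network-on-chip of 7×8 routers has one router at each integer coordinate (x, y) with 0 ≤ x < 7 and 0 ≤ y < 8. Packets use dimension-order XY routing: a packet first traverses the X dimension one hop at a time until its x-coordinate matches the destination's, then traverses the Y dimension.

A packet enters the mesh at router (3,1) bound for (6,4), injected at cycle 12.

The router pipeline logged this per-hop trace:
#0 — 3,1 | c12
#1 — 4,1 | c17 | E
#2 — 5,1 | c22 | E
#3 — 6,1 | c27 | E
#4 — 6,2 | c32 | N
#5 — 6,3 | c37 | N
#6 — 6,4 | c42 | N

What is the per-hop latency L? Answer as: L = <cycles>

L = 5

Δcyc across hop 0→1: 17 − 12 = 5.
One hop costs L cycles, so L = 5.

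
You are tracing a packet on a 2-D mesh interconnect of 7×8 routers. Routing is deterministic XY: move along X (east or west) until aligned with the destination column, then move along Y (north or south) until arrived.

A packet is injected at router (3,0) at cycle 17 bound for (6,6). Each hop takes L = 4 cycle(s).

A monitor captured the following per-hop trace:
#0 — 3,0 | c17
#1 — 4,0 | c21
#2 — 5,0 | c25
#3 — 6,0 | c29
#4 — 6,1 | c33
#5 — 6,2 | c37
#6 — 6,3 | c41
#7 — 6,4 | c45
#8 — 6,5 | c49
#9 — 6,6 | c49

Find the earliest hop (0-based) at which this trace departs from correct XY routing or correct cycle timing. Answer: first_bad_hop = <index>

check 1→ d=(1,0) cyc+4: ok
check 2→ d=(1,0) cyc+4: ok
check 3→ d=(1,0) cyc+4: ok
check 4→ d=(0,1) cyc+4: ok
check 5→ d=(0,1) cyc+4: ok
check 6→ d=(0,1) cyc+4: ok
check 7→ d=(0,1) cyc+4: ok
check 8→ d=(0,1) cyc+4: ok
check 9→ d=(0,1) cyc+0: BAD: Δcyc=0≠L

first_bad_hop = 9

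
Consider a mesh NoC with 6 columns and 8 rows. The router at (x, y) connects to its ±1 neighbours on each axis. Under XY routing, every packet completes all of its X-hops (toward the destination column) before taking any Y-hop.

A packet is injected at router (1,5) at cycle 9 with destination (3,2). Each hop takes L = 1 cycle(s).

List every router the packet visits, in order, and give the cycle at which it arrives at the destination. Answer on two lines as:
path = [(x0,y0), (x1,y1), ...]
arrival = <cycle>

path = [(1,5), (2,5), (3,5), (3,4), (3,3), (3,2)]
arrival = 14

hop 0: (1,5) @ cyc 9
hop 1: (2,5) @ cyc 10  [E]
hop 2: (3,5) @ cyc 11  [E]
hop 3: (3,4) @ cyc 12  [S]
hop 4: (3,3) @ cyc 13  [S]
hop 5: (3,2) @ cyc 14  [S]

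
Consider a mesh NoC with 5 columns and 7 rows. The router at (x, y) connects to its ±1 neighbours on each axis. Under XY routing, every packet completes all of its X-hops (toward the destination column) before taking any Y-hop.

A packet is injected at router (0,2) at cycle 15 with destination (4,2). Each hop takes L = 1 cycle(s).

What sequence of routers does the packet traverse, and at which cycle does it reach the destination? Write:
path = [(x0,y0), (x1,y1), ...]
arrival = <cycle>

t=15: at (0,2)
t=16: at (1,2) after E
t=17: at (2,2) after E
t=18: at (3,2) after E
t=19: at (4,2) after E

path = [(0,2), (1,2), (2,2), (3,2), (4,2)]
arrival = 19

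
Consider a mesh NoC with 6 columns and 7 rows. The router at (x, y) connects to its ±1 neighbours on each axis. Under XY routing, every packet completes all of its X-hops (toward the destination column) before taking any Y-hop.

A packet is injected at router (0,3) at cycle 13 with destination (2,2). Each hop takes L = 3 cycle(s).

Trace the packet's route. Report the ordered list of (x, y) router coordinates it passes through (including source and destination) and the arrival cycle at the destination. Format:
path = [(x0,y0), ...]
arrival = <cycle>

path = [(0,3), (1,3), (2,3), (2,2)]
arrival = 22

[0] x=0 y=3 t=13
[1] x=1 y=3 t=16 →E
[2] x=2 y=3 t=19 →E
[3] x=2 y=2 t=22 →S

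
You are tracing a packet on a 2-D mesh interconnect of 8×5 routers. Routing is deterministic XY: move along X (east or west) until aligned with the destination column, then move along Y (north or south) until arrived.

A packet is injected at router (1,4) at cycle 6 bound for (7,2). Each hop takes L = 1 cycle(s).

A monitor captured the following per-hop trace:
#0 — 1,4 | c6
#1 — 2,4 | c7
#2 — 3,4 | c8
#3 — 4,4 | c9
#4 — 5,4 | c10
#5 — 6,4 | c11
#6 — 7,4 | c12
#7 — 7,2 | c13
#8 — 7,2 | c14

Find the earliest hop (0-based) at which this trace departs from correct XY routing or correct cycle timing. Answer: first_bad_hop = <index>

first_bad_hop = 7

check 1→ d=(1,0) cyc+1: ok
check 2→ d=(1,0) cyc+1: ok
check 3→ d=(1,0) cyc+1: ok
check 4→ d=(1,0) cyc+1: ok
check 5→ d=(1,0) cyc+1: ok
check 6→ d=(1,0) cyc+1: ok
check 7→ d=(0,-2) cyc+1: BAD: non-unit step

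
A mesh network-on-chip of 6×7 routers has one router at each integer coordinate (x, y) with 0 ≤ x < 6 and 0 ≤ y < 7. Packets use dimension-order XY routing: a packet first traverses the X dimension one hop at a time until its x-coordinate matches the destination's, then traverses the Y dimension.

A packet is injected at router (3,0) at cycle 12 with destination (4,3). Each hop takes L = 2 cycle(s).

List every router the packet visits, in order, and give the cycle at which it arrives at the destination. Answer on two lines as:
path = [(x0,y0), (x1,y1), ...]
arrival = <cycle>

  0. router=(3,0) cycle=12 (inject)
  1. router=(4,0) cycle=14 dir=E
  2. router=(4,1) cycle=16 dir=N
  3. router=(4,2) cycle=18 dir=N
  4. router=(4,3) cycle=20 dir=N

path = [(3,0), (4,0), (4,1), (4,2), (4,3)]
arrival = 20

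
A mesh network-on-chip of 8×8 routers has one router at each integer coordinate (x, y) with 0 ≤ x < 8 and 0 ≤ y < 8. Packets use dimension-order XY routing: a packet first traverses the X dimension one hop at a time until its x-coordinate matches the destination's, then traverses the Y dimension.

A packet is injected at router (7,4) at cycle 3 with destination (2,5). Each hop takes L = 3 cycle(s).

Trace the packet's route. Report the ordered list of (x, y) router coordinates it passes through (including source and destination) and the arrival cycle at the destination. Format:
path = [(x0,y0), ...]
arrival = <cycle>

path = [(7,4), (6,4), (5,4), (4,4), (3,4), (2,4), (2,5)]
arrival = 21

t=3: at (7,4)
t=6: at (6,4) after W
t=9: at (5,4) after W
t=12: at (4,4) after W
t=15: at (3,4) after W
t=18: at (2,4) after W
t=21: at (2,5) after N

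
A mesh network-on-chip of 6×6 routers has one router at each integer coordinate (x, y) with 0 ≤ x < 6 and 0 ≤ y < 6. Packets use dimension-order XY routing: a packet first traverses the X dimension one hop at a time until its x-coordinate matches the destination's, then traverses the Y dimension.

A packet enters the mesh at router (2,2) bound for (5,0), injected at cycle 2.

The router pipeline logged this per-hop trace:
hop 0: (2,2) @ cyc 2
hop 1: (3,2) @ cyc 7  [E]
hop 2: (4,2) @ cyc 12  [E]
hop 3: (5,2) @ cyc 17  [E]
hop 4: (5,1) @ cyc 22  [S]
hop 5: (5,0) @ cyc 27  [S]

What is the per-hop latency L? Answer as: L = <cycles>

Between hops 0 and 1 the cycle counter advances 7 − 2 = 5.
Per-hop latency L = Δcyc = 5.

L = 5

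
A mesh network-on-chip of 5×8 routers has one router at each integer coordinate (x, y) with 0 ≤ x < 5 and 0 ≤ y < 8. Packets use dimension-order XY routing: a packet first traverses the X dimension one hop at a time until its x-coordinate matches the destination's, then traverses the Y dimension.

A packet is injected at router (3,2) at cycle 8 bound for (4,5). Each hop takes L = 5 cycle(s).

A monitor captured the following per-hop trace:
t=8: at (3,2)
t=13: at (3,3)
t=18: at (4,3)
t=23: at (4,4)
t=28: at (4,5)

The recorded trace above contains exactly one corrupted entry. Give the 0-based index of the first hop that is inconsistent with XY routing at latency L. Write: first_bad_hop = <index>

[1] (+0,+1) / 5c ⇒ BAD: Y-move but x=3≠4

first_bad_hop = 1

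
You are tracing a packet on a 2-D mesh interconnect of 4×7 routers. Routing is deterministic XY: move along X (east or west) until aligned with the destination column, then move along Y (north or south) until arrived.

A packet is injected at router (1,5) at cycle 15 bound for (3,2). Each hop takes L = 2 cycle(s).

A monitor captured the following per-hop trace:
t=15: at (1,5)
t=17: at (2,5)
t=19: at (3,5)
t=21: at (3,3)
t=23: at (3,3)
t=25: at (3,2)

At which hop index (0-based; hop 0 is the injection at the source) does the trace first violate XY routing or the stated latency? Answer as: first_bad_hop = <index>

first_bad_hop = 3

  1: Δx=+1 Δy=+0 Δt=2 [ok]
  2: Δx=+1 Δy=+0 Δt=2 [ok]
  3: Δx=+0 Δy=-2 Δt=2 [BAD: non-unit step]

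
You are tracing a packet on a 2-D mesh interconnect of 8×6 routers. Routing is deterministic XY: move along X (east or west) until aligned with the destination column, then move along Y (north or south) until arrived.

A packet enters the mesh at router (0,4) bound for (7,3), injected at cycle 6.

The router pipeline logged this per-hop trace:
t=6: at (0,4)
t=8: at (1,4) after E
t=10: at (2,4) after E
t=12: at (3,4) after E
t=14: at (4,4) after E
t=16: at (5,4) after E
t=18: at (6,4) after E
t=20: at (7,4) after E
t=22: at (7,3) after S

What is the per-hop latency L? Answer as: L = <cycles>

L = 2

Between hops 0 and 1 the cycle counter advances 8 − 6 = 2.
Per-hop latency L = Δcyc = 2.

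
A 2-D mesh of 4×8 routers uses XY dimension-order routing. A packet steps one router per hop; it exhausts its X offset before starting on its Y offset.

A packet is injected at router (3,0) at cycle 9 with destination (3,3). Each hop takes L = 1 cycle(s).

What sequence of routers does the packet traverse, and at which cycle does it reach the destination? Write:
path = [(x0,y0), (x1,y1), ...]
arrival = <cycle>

hop 0: (3,0) @ cyc 9
hop 1: (3,1) @ cyc 10  [N]
hop 2: (3,2) @ cyc 11  [N]
hop 3: (3,3) @ cyc 12  [N]

path = [(3,0), (3,1), (3,2), (3,3)]
arrival = 12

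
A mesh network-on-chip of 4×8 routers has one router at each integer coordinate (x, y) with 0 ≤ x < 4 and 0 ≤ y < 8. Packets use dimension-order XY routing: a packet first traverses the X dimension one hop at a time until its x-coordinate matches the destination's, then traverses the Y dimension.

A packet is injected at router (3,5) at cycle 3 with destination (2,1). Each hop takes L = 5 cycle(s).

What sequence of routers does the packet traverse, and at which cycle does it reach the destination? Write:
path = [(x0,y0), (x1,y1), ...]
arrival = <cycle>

path = [(3,5), (2,5), (2,4), (2,3), (2,2), (2,1)]
arrival = 28

[0] x=3 y=5 t=3
[1] x=2 y=5 t=8 →W
[2] x=2 y=4 t=13 →S
[3] x=2 y=3 t=18 →S
[4] x=2 y=2 t=23 →S
[5] x=2 y=1 t=28 →S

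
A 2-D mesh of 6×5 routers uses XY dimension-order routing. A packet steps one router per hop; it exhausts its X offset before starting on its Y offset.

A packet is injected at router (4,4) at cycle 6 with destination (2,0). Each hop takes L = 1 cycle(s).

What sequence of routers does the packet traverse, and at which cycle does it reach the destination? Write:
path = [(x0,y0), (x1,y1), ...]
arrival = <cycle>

t=6: at (4,4)
t=7: at (3,4) after W
t=8: at (2,4) after W
t=9: at (2,3) after S
t=10: at (2,2) after S
t=11: at (2,1) after S
t=12: at (2,0) after S

path = [(4,4), (3,4), (2,4), (2,3), (2,2), (2,1), (2,0)]
arrival = 12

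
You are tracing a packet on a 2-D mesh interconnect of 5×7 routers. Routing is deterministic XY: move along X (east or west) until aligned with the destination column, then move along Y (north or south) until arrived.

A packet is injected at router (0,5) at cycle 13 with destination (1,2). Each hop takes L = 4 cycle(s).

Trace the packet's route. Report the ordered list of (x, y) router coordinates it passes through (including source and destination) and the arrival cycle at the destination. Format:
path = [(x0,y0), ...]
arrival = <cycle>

hop 0: (0,5) @ cyc 13
hop 1: (1,5) @ cyc 17  [E]
hop 2: (1,4) @ cyc 21  [S]
hop 3: (1,3) @ cyc 25  [S]
hop 4: (1,2) @ cyc 29  [S]

path = [(0,5), (1,5), (1,4), (1,3), (1,2)]
arrival = 29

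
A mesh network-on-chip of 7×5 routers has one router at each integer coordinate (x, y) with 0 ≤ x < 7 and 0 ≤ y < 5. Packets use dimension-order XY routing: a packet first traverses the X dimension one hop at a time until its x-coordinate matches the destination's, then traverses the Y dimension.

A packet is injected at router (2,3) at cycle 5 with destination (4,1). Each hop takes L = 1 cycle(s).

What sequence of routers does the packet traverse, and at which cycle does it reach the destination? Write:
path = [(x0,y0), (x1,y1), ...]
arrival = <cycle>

t=5: at (2,3)
t=6: at (3,3) after E
t=7: at (4,3) after E
t=8: at (4,2) after S
t=9: at (4,1) after S

path = [(2,3), (3,3), (4,3), (4,2), (4,1)]
arrival = 9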